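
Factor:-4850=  - 2^1*5^2*97^1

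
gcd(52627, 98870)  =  1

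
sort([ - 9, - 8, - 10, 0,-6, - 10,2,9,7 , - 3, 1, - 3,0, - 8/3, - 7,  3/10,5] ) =[ - 10, - 10, - 9,  -  8, - 7,  -  6,-3, - 3,-8/3 , 0,0, 3/10,1 , 2,5 , 7,9 ] 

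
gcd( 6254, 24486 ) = 106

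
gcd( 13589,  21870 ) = 1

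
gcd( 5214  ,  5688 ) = 474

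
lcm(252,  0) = 0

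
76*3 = 228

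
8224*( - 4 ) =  - 32896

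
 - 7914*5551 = -43930614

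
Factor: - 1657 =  - 1657^1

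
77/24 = 3 + 5/24 = 3.21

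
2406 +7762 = 10168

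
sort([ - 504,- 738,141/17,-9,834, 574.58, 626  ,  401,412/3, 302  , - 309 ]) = [  -  738, -504, - 309 ,-9,141/17, 412/3, 302,401, 574.58,626, 834] 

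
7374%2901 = 1572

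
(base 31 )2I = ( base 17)4c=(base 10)80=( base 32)2G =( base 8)120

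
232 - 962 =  - 730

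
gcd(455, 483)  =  7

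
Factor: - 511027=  - 11^1*46457^1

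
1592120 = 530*3004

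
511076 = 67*7628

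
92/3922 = 46/1961 = 0.02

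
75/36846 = 25/12282 = 0.00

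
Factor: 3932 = 2^2 * 983^1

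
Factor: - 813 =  - 3^1 * 271^1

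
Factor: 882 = 2^1*3^2*7^2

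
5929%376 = 289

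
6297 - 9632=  - 3335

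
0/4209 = 0 = 0.00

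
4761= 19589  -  14828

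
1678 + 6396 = 8074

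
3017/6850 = 3017/6850 = 0.44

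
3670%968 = 766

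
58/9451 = 58/9451 = 0.01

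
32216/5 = 6443  +  1/5= 6443.20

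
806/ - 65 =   -  62/5 = - 12.40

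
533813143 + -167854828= 365958315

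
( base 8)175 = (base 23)5A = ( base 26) 4l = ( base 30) 45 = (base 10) 125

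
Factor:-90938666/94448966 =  - 45469333/47224483 = - 7^1*13^1*499663^1*47224483^( - 1) 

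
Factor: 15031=15031^1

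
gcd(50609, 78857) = 1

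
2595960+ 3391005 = 5986965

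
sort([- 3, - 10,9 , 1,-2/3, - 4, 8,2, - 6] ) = [ - 10, - 6,  -  4,-3, - 2/3  ,  1,2,  8, 9]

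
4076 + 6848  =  10924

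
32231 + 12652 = 44883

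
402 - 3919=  - 3517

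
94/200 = 47/100 = 0.47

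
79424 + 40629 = 120053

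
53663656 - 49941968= 3721688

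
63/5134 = 63/5134 = 0.01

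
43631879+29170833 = 72802712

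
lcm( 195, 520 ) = 1560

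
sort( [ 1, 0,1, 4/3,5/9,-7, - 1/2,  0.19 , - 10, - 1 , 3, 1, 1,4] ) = [ - 10, - 7, - 1,- 1/2,0,0.19, 5/9,1, 1 , 1, 1 , 4/3, 3, 4]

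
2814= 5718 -2904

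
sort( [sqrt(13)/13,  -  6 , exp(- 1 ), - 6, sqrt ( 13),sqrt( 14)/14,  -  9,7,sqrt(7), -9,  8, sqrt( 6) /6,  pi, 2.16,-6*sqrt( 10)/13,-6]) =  [ - 9 ,  -  9, - 6, -6, - 6,  -  6*sqrt ( 10) /13,  sqrt( 14 )/14,sqrt(13 )/13, exp( - 1), sqrt( 6)/6,2.16 , sqrt( 7),pi,sqrt( 13 ), 7  ,  8]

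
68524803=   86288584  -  17763781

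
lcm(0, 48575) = 0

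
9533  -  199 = 9334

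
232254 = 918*253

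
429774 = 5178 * 83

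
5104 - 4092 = 1012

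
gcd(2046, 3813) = 93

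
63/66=21/22  =  0.95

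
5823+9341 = 15164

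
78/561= 26/187 = 0.14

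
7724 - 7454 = 270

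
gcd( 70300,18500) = 3700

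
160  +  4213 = 4373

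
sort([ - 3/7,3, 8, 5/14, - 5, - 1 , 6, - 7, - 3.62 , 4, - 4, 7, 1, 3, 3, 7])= [ - 7, - 5, - 4, - 3.62,-1, - 3/7,5/14, 1, 3, 3,3, 4 , 6, 7, 7, 8]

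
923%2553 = 923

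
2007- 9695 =-7688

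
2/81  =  2/81 = 0.02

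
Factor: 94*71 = 6674 = 2^1*47^1*71^1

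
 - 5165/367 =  - 5165/367  =  -14.07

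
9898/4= 4949/2 = 2474.50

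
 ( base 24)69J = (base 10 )3691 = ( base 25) 5mg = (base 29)4B8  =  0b111001101011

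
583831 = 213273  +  370558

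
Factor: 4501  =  7^1*643^1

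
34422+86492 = 120914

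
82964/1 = 82964 = 82964.00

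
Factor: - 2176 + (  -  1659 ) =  - 3835 = - 5^1*13^1*59^1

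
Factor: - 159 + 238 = 79 = 79^1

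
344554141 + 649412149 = 993966290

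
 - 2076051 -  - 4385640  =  2309589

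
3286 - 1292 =1994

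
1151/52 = 22+7/52 = 22.13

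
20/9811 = 20/9811 = 0.00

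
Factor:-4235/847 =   -  5^1 =-5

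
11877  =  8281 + 3596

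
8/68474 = 4/34237 = 0.00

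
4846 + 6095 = 10941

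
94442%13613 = 12764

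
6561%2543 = 1475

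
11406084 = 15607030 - 4200946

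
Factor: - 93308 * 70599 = - 6587451492 = - 2^2*3^1*101^1*233^1*23327^1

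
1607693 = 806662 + 801031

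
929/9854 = 929/9854 = 0.09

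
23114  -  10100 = 13014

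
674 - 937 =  - 263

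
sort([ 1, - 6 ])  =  [  -  6, 1 ]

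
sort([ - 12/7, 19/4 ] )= [- 12/7, 19/4 ] 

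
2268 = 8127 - 5859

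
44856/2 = 22428 = 22428.00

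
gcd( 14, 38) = 2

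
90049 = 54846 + 35203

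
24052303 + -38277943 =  - 14225640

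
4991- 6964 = -1973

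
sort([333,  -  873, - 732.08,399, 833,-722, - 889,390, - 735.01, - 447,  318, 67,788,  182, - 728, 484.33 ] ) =[ - 889, - 873, - 735.01,-732.08,-728, - 722, - 447,67, 182, 318,  333  ,  390, 399, 484.33, 788, 833 ]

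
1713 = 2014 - 301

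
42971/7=42971/7 = 6138.71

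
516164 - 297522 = 218642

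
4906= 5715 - 809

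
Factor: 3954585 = 3^1*5^1*29^1*9091^1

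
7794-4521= 3273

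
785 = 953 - 168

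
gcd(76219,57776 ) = 1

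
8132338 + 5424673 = 13557011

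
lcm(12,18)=36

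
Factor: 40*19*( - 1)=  - 760 = - 2^3*5^1*19^1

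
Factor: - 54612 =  - 2^2 * 3^2*37^1*41^1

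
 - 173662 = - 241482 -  - 67820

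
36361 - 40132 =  - 3771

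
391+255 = 646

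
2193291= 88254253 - 86060962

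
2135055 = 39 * 54745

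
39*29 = 1131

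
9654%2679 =1617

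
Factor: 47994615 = 3^2*5^1*139^1*7673^1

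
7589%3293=1003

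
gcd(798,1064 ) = 266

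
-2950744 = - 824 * 3581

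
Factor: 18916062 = 2^1 * 3^1*11^1*29^1 * 9883^1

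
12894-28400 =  -15506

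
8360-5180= 3180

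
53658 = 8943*6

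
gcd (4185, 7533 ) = 837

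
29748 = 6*4958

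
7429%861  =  541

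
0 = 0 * 70195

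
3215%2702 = 513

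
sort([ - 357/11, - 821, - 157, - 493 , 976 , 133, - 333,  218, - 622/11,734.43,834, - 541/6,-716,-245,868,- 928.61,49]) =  [-928.61, - 821 , - 716, - 493, - 333,- 245, - 157 , - 541/6 , - 622/11, - 357/11 , 49,133,  218,  734.43,834,  868, 976 ]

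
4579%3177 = 1402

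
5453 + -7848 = - 2395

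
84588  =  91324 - 6736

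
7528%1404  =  508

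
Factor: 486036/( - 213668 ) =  - 207/91 = -3^2*7^( - 1 )*13^(  -  1 )*23^1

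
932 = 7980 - 7048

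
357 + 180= 537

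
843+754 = 1597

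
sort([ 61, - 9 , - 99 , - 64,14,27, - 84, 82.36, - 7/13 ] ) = [ - 99,  -  84, - 64,  -  9, -7/13,14,27,61, 82.36 ] 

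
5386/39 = 5386/39 = 138.10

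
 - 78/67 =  - 78/67 = -1.16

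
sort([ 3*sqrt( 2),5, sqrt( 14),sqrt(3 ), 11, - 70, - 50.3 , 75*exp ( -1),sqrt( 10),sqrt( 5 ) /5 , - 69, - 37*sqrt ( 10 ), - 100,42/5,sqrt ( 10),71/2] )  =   [ - 37 * sqrt( 10), -100, -70,- 69, - 50.3,sqrt( 5 ) /5, sqrt ( 3 ),sqrt ( 10 ),  sqrt( 10) , sqrt( 14 ),3*sqrt(2),5,  42/5,11, 75*exp( - 1),71/2] 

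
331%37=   35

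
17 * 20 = 340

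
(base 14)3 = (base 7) 3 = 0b11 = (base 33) 3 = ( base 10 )3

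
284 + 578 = 862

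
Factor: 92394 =2^1*3^3*29^1*59^1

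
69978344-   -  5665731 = 75644075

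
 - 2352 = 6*(-392 )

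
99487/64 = 99487/64 = 1554.48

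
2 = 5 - 3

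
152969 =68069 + 84900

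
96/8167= 96/8167  =  0.01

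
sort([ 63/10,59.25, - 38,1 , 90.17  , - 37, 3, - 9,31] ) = [ - 38, - 37, - 9,1 , 3,63/10, 31, 59.25,90.17] 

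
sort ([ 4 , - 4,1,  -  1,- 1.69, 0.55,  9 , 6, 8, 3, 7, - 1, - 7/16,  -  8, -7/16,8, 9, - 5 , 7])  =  [ - 8,- 5 , - 4, - 1.69, - 1, - 1, - 7/16,-7/16,  0.55, 1,  3,4,6 , 7, 7,8, 8, 9, 9]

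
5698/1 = 5698 = 5698.00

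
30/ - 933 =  - 1 + 301/311 = - 0.03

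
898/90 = 449/45 = 9.98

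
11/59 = 11/59  =  0.19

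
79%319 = 79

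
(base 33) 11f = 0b10001110001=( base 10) 1137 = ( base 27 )1F3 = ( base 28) 1ch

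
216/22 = 108/11 =9.82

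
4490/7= 641 + 3/7 = 641.43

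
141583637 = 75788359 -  - 65795278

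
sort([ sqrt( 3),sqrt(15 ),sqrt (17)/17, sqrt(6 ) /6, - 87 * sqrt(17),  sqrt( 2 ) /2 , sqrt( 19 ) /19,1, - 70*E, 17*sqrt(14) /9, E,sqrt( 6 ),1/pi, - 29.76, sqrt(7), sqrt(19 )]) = [ - 87*sqrt(17 ),- 70 *E , - 29.76 , sqrt( 19 ) /19,sqrt( 17 ) /17 , 1/pi, sqrt( 6 )/6,sqrt(2)/2  ,  1,sqrt( 3 ),sqrt( 6 ), sqrt( 7 ), E, sqrt( 15) , sqrt(19 ), 17*sqrt(14)/9 ]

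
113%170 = 113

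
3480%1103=171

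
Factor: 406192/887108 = 2^2*53^1*463^( - 1)=212/463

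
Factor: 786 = 2^1*3^1*131^1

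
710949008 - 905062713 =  - 194113705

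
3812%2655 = 1157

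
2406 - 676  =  1730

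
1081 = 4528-3447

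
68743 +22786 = 91529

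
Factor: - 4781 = - 7^1*683^1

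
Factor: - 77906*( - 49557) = 3860787642 = 2^1*3^1*16519^1*38953^1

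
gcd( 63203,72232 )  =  9029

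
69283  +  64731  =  134014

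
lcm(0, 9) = 0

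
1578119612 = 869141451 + 708978161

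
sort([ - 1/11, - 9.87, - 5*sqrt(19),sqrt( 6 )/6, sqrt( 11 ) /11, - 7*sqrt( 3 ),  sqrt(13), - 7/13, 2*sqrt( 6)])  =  [-5*sqrt(19 ) ,  -  7*sqrt( 3), - 9.87, - 7/13, - 1/11, sqrt( 11) /11, sqrt ( 6)/6, sqrt(13), 2*sqrt(6) ]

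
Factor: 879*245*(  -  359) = -3^1*5^1*7^2*293^1*359^1 = - 77312445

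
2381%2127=254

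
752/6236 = 188/1559 = 0.12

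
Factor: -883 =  - 883^1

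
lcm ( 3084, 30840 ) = 30840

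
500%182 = 136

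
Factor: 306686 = 2^1*153343^1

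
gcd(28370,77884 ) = 2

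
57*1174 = 66918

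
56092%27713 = 666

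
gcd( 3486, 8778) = 42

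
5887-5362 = 525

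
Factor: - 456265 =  - 5^1*91253^1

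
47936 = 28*1712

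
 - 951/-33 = 28  +  9/11=28.82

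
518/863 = 518/863=0.60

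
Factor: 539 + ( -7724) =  - 3^1*5^1*479^1 = - 7185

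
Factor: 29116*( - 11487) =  - 2^2*3^1*7^1* 29^1*251^1*547^1 = - 334455492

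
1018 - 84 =934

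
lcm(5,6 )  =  30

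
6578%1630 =58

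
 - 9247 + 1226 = - 8021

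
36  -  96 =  - 60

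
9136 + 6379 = 15515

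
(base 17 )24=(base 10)38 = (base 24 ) 1E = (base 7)53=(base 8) 46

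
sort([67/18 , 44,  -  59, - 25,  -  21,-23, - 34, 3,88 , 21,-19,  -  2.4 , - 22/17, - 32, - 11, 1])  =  [- 59, - 34, - 32,-25, - 23, - 21 ,-19,  -  11, - 2.4, - 22/17,1, 3,67/18,21,44,88]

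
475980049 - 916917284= - 440937235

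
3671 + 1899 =5570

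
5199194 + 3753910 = 8953104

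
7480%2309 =553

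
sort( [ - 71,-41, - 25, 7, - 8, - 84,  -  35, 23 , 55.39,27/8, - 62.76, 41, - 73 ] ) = [ - 84 , - 73, - 71, - 62.76 , - 41, - 35, - 25,- 8, 27/8,7, 23,  41, 55.39]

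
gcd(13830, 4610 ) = 4610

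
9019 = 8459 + 560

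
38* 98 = 3724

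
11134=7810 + 3324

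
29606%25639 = 3967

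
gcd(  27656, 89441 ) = 1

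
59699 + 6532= 66231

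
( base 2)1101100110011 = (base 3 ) 100112220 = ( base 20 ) H83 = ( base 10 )6963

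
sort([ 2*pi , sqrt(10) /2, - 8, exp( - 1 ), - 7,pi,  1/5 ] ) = [-8 , - 7 , 1/5 , exp ( - 1),sqrt( 10)/2 , pi, 2*pi ] 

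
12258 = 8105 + 4153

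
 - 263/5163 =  - 1 + 4900/5163 = - 0.05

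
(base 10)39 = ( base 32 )17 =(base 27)1C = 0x27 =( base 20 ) 1j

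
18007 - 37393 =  -19386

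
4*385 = 1540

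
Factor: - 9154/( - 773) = 2^1*23^1 * 199^1*773^( - 1 )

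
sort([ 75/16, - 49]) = [-49,75/16]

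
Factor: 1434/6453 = 2^1*3^( - 2) = 2/9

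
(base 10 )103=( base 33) 34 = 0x67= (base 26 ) 3p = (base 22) 4F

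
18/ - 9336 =-1+1553/1556 = -0.00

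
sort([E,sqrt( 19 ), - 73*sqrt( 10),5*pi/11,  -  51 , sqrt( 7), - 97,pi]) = [ - 73*sqrt(10), - 97, - 51 , 5*pi/11 , sqrt(7),E,pi, sqrt( 19)]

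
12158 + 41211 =53369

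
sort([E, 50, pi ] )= [ E,pi, 50 ]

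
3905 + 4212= 8117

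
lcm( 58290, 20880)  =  1398960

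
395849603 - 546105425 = -150255822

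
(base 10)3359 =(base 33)32Q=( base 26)4p5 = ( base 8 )6437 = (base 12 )1b3b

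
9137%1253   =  366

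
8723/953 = 8723/953 = 9.15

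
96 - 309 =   -  213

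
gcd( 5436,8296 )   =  4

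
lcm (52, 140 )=1820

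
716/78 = 358/39 = 9.18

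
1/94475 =1/94475 = 0.00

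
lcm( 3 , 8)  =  24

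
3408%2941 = 467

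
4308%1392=132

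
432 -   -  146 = 578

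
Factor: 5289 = 3^1*41^1 *43^1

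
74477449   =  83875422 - 9397973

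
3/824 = 3/824 = 0.00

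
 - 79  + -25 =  - 104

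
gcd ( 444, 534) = 6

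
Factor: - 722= - 2^1 * 19^2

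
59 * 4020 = 237180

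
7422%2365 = 327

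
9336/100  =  93 + 9/25 = 93.36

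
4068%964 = 212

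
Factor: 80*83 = 2^4* 5^1 * 83^1 = 6640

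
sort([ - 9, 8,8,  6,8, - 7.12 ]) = [ - 9, - 7.12 , 6,8, 8, 8 ]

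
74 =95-21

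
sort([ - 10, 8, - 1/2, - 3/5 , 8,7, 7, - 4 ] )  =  [ - 10  , - 4, - 3/5, - 1/2, 7,7 , 8, 8 ] 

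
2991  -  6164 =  - 3173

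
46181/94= 491 + 27/94= 491.29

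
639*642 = 410238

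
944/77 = 944/77 = 12.26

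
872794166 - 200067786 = 672726380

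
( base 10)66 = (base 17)3f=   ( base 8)102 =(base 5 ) 231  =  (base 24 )2I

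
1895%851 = 193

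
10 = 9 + 1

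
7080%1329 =435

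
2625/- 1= - 2625/1=- 2625.00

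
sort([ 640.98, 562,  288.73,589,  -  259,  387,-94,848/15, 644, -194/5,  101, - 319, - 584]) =[ - 584,- 319,-259, - 94, - 194/5 , 848/15,  101, 288.73, 387,562,589,640.98,644 ]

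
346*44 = 15224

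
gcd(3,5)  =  1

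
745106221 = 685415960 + 59690261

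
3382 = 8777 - 5395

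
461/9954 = 461/9954 = 0.05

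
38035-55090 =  - 17055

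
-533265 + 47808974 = 47275709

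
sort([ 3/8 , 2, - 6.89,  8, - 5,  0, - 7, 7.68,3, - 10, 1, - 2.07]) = [ - 10, - 7,-6.89 , - 5, - 2.07 , 0, 3/8,1,  2,3, 7.68, 8]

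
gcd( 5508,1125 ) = 9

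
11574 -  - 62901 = 74475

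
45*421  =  18945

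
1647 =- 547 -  -2194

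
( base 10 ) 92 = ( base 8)134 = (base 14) 68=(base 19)4G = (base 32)2S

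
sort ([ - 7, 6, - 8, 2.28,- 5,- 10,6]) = [ - 10,-8, - 7, - 5 , 2.28, 6,6]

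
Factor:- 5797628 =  - 2^2*631^1*2297^1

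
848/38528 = 53/2408  =  0.02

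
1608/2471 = 1608/2471 = 0.65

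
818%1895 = 818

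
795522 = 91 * 8742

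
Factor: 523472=2^4*32717^1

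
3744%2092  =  1652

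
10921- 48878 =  - 37957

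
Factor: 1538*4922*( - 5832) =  - 2^5*3^6*23^1 * 107^1*769^1 =-44148449952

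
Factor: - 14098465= - 5^1*41^1*97^1*709^1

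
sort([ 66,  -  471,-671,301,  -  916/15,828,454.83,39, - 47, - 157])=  [ - 671, - 471, - 157, - 916/15, - 47,  39,66,301,454.83 , 828]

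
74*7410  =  548340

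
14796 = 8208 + 6588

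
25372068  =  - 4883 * ( - 5196 ) 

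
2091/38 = 2091/38 = 55.03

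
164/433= 164/433=0.38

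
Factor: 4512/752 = 6 = 2^1*3^1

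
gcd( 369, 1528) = 1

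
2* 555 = 1110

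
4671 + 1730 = 6401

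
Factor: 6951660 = 2^2 * 3^1*5^1*115861^1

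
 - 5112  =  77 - 5189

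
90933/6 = 30311/2 = 15155.50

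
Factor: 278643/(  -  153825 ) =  - 317/175 = - 5^( - 2)*7^(  -  1 )  *317^1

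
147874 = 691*214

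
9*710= 6390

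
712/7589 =712/7589=0.09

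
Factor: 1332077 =1332077^1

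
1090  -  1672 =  - 582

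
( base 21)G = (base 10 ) 16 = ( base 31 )G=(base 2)10000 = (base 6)24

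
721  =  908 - 187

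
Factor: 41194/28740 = 2^ ( - 1 )*3^(-1)* 5^( - 1)*43^1 = 43/30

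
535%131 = 11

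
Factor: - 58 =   -  2^1*  29^1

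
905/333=905/333 =2.72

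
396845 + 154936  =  551781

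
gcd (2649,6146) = 1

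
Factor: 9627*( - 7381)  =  -71056887 = - 3^1*11^2 * 61^1*3209^1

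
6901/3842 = 1 + 3059/3842  =  1.80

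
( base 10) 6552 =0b1100110011000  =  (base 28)8a0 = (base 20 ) G7C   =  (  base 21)EI0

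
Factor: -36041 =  - 23^1 * 1567^1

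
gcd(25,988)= 1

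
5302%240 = 22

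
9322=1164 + 8158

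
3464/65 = 3464/65  =  53.29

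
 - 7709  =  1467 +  - 9176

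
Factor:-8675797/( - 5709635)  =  5^ ( - 1 )*13^1 * 17^1 * 23^(  -  1)*37^1*131^( - 1) * 379^( - 1) * 1061^1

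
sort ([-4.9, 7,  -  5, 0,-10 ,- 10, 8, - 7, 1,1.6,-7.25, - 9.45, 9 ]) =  [ - 10,-10, - 9.45,-7.25, - 7,-5, - 4.9,0 , 1, 1.6,7, 8,9 ]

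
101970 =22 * 4635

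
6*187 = 1122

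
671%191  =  98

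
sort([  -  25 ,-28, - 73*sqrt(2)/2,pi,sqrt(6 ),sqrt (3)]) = [ - 73*sqrt( 2 )/2 , - 28, - 25,sqrt(3 ),sqrt(6 ), pi ]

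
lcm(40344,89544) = 3671304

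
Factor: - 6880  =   - 2^5 * 5^1*43^1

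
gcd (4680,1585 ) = 5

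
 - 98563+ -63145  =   - 161708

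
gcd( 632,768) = 8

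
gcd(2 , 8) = 2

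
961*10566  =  10153926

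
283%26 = 23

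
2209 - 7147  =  -4938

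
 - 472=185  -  657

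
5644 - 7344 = -1700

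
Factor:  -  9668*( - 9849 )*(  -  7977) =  - 2^2*3^2*7^2*67^1 * 2417^1* 2659^1 = - 759570992964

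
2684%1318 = 48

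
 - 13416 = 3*( - 4472) 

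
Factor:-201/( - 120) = 2^( - 3 ) * 5^( - 1 ) * 67^1  =  67/40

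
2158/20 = 1079/10=107.90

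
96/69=32/23=1.39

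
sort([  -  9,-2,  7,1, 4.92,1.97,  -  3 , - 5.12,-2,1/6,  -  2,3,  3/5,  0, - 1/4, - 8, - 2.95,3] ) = [-9,-8, - 5.12 , - 3, - 2.95,-2,-2,-2, - 1/4,0 , 1/6,3/5,1, 1.97,3, 3,4.92,  7] 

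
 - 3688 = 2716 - 6404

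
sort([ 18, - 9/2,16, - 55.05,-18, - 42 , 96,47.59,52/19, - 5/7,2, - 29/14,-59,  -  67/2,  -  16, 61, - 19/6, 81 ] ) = [ - 59,-55.05, -42, - 67/2, - 18, - 16, - 9/2, - 19/6,-29/14, - 5/7,2,  52/19,16,18,47.59,61,81,96 ] 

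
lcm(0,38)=0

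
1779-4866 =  - 3087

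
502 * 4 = 2008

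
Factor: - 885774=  - 2^1*3^1*147629^1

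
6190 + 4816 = 11006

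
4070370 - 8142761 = -4072391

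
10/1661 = 10/1661 =0.01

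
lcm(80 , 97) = 7760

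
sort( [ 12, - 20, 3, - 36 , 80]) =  [-36,-20,3, 12, 80]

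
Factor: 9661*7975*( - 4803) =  - 3^1*5^2*11^1*29^1*1601^1*9661^1= -370054219425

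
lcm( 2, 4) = 4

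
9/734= 9/734=0.01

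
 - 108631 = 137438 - 246069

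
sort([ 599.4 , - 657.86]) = [-657.86, 599.4]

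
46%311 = 46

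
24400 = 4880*5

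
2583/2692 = 2583/2692 = 0.96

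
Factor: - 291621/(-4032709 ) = 3^1*11^1*59^( - 1 )*8837^1*68351^ ( - 1 )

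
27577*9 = 248193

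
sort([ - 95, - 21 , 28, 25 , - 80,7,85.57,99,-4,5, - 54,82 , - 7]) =[ - 95 , - 80, - 54, - 21, - 7, - 4, 5,7, 25,28,82,85.57, 99 ]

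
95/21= 4 + 11/21 = 4.52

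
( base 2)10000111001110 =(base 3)102212112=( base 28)b12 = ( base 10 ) 8654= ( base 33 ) 7V8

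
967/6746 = 967/6746 = 0.14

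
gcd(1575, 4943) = 1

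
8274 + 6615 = 14889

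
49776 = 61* 816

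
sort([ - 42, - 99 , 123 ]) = [-99, - 42, 123 ] 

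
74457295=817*91135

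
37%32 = 5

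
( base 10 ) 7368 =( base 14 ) 2984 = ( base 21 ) gei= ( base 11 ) 5599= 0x1cc8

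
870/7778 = 435/3889 = 0.11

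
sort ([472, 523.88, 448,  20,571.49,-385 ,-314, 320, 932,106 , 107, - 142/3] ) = [ - 385,-314, - 142/3, 20, 106,107,320,448,472, 523.88 , 571.49,932]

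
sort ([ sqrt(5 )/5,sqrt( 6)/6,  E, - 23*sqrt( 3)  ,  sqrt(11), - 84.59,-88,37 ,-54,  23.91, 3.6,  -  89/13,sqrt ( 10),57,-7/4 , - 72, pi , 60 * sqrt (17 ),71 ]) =[ - 88 ,  -  84.59,-72,-54 ,-23 * sqrt( 3) ,  -  89/13, - 7/4, sqrt(6 )/6,sqrt(5 ) /5, E, pi,sqrt( 10),sqrt ( 11), 3.6, 23.91, 37,57, 71,  60*sqrt( 17) ]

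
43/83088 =43/83088=0.00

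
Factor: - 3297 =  - 3^1*7^1*157^1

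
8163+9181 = 17344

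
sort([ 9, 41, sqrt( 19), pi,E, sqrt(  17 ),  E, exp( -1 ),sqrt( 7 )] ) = [ exp ( - 1 ),sqrt(7),E, E,pi, sqrt ( 17 ), sqrt ( 19 ), 9, 41] 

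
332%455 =332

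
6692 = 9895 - 3203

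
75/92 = 75/92 = 0.82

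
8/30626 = 4/15313 = 0.00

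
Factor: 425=5^2 *17^1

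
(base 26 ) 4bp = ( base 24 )55f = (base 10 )3015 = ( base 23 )5g2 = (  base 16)bc7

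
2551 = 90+2461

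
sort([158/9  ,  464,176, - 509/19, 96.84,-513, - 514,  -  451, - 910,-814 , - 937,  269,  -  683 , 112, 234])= [-937, - 910, - 814, - 683, - 514,  -  513, - 451,-509/19, 158/9 , 96.84, 112, 176,  234, 269,464]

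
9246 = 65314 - 56068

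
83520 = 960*87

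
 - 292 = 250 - 542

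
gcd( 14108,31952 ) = 4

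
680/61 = 11+9/61 = 11.15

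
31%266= 31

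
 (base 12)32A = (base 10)466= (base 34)do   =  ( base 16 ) 1d2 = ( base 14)254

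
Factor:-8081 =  - 8081^1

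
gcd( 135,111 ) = 3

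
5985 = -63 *( - 95)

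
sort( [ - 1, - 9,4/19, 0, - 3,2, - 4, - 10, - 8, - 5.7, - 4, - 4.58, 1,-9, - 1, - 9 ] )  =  [ - 10, - 9, - 9, - 9, - 8, - 5.7, - 4.58, - 4, - 4, - 3, - 1,-1,0, 4/19,  1, 2] 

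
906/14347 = 906/14347  =  0.06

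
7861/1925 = 1123/275 = 4.08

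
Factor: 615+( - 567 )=2^4 * 3^1= 48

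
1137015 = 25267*45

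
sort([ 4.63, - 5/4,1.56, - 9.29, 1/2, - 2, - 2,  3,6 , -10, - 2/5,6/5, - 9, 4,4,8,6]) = [-10, - 9.29,  -  9,-2 , - 2,- 5/4,-2/5, 1/2,6/5 , 1.56, 3,4, 4,4.63, 6,6,8]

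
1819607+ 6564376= 8383983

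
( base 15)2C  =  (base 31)1B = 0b101010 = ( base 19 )24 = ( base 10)42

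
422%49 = 30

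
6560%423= 215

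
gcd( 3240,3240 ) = 3240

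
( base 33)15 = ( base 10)38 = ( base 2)100110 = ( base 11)35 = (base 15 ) 28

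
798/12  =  66 + 1/2 = 66.50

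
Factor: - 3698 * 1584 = - 2^5*3^2*11^1*43^2 = - 5857632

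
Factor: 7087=19^1 * 373^1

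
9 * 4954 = 44586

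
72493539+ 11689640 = 84183179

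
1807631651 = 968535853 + 839095798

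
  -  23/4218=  - 23/4218=-0.01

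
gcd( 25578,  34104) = 8526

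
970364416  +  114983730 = 1085348146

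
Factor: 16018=2^1*8009^1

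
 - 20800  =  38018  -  58818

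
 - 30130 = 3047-33177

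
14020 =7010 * 2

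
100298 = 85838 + 14460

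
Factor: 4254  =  2^1*3^1*709^1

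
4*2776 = 11104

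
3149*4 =12596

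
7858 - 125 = 7733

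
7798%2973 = 1852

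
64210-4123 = 60087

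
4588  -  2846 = 1742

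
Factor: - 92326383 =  - 3^2*41^1*151^1*1657^1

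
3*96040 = 288120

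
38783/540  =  38783/540 = 71.82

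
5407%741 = 220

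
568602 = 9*63178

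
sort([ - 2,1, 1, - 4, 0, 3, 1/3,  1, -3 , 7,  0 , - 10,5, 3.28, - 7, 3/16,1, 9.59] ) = [ - 10, - 7, - 4, - 3, - 2,0,0, 3/16, 1/3  ,  1,1,1, 1, 3,3.28,5,7, 9.59] 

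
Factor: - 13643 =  - 7^1*1949^1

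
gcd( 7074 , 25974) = 54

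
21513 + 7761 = 29274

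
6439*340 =2189260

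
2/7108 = 1/3554 = 0.00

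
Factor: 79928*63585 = 2^3 * 3^4*5^1*97^1*103^1 *157^1=5082221880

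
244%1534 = 244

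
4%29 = 4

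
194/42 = 4 + 13/21 = 4.62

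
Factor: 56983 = 56983^1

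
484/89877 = 484/89877 = 0.01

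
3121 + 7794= 10915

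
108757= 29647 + 79110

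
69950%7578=1748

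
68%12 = 8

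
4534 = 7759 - 3225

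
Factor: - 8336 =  - 2^4*521^1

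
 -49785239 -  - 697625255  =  647840016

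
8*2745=21960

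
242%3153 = 242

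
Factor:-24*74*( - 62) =110112 = 2^5 *3^1 * 31^1*37^1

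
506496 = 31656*16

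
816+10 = 826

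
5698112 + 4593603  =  10291715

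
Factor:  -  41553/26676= -2^ (-2 )  *  3^4 * 13^(-1) = -81/52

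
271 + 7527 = 7798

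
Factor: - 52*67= - 3484  =  - 2^2*13^1*67^1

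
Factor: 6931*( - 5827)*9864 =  - 2^3 * 3^2*29^1*137^1*239^1*5827^1=-398376746568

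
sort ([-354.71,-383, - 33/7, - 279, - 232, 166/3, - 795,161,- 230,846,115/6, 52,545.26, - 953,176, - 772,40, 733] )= [ - 953, - 795, - 772, - 383, - 354.71, - 279, - 232 , - 230, - 33/7,115/6,  40, 52,  166/3, 161, 176,545.26,733, 846 ] 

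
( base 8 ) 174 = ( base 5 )444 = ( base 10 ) 124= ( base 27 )4g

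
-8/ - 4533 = 8/4533=0.00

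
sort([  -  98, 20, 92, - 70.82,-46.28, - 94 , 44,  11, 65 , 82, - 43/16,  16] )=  [ - 98,-94, - 70.82, - 46.28, - 43/16, 11, 16, 20, 44, 65,82, 92 ]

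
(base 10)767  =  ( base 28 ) rb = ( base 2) 1011111111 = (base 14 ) 3cb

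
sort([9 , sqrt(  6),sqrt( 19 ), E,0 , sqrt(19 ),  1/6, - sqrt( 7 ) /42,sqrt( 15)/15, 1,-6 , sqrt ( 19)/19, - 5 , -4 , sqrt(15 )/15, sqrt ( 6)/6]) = [  -  6, - 5,-4, -sqrt(7)/42, 0 , 1/6,sqrt(19)/19,sqrt ( 15)/15,  sqrt( 15 )/15, sqrt(6 ) /6,1, sqrt(6),  E,sqrt(19), sqrt ( 19),  9]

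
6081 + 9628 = 15709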